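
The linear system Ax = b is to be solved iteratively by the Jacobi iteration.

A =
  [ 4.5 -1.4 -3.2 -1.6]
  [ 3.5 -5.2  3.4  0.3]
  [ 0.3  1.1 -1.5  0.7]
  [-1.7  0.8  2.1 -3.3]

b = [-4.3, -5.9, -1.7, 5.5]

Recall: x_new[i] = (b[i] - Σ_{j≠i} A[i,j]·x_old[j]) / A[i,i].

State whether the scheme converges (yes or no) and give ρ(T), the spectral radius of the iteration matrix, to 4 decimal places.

no, ρ = 1.1865

Diagonal D = diag(4.5, -5.2, -1.5, -3.3); L, U strict lower/upper.
Jacobi T = -D⁻¹(L+U): T[1,3] = -(0.3)/(-5.2) = +0.0577; T[1,1] = 0.
  T[0,:] = [+0.0000, +0.3111, +0.7111, +0.3556]
  T[1,:] = [+0.6731, +0.0000, +0.6538, +0.0577]
  T[2,:] = [+0.2000, +0.7333, +0.0000, +0.4667]
  T[3,:] = [-0.5152, +0.2424, +0.6364, +0.0000]
moduli |λ_i(T)| = 1.1865, 0.8106, 0.3797, 0.3797.
ρ(T) = max|λ| = 1.1865; 1.1865 > 1, so it fails to converge.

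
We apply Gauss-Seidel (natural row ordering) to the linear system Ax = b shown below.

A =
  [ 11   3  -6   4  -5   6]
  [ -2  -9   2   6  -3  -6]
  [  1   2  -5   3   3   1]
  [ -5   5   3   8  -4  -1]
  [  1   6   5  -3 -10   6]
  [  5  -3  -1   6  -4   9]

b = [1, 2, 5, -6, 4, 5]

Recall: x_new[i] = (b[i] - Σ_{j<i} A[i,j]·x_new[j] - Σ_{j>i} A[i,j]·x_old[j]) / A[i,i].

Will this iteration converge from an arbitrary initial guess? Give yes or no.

no

Split A = D + L + U, D = diag(11, -9, -5, 8, -10, 9).
GS T = -(D+L)⁻¹U: row 0 first, T[0,1] = -(3)/(11) = -0.2727; later rows by forward substitution.
  T[0,:] = [+0.0000 -0.2727 +0.5455 -0.3636 +0.4545 -0.5455]
  T[1,:] = [+0.0000 +0.0606 +0.1010 +0.7475 -0.4343 -0.5455]
  T[2,:] = [+0.0000 -0.0303 +0.1495 +0.8263 +0.5172 -0.1273]
  T[3,:] = [+0.0000 -0.1970 +0.2217 -1.0043 +0.8616 +0.1727]
  T[4,:] = [+0.0000 +0.0530 +0.1234 +1.1265 -0.2151 +0.1027]
  T[5,:] = [+0.0000 +0.3232 -0.3457 +1.7132 -1.0098 +0.0376]
|roots of det(T-λI)|: 1.6543, 0.6954, 0.2443, 0.1468, 0.1468, 0.0000.
ρ(T) = max|λ| = 1.6543; 1.6543 > 1: divergent.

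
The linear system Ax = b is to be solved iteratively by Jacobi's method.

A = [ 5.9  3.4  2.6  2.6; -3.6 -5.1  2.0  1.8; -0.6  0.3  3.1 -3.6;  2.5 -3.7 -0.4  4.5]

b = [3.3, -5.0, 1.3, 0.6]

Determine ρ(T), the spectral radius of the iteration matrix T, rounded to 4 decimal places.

1.3538

Let D = diag(5.9, -5.1, 3.1, 4.5); L, U the strict triangles.
T_J = -D⁻¹(L+U): T[0,2] = -(2.6)/(5.9) = -0.4407; T[0,0] = 0.
  T[0,:] = [+0.0000  -0.5763  -0.4407  -0.4407]
  T[1,:] = [-0.7059  +0.0000  +0.3922  +0.3529]
  T[2,:] = [+0.1935  -0.0968  +0.0000  +1.1613]
  T[3,:] = [-0.5556  +0.8222  +0.0889  +0.0000]
moduli |λ_i(T)| = 1.3538, 0.6740, 0.6740, 0.6388.
ρ = 1.3538; 1.3538 > 1 ⇒ diverges.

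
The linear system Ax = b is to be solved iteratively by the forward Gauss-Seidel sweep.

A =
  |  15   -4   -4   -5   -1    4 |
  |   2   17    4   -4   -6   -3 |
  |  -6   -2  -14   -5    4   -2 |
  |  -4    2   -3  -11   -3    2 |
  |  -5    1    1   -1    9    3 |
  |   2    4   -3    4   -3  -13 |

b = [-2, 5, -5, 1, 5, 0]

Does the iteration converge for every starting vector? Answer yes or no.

Write A = D+L+U with D = diag(15, 17, -14, -11, 9, -13).
T_GS = -(D+L)⁻¹U: row 0 first, T[0,4] = -(-1)/(15) = +0.0667; later rows by forward substitution.
  T[0,:] = [+0.0000, +0.2667, +0.2667, +0.3333, +0.0667, -0.2667]
  T[1,:] = [+0.0000, -0.0314, -0.2667, +0.1961, +0.3451, +0.2078]
  T[2,:] = [+0.0000, -0.1098, -0.0762, -0.5280, +0.2078, -0.0583]
  T[3,:] = [+0.0000, -0.0727, -0.1247, +0.0584, -0.2909, +0.3325]
  T[4,:] = [+0.0000, +0.1558, +0.1724, +0.2286, -0.0567, -0.4612]
  T[5,:] = [+0.0000, -0.0016, -0.1016, +0.1987, -0.0079, +0.2451]
eigenvalue magnitudes: 0.5804, 0.3594, 0.1410, 0.1410, 0.0756, 0.0000.
ρ(T) = max|λ| = 0.5804; 0.5804 < 1 ⇒ converges.

yes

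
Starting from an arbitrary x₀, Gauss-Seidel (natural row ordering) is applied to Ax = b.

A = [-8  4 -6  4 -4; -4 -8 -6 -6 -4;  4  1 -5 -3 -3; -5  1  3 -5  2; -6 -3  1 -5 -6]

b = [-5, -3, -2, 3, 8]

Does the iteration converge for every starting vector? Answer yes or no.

no

Let D = diag(-8, -8, -5, -5, -6); L, U the strict triangles.
Gauss-Seidel: T = -(D+L)⁻¹U, row 0 first, T[0,2] = -(-6)/(-8) = -0.7500; later rows by forward substitution.
  T[0,:] = [+0.0000 +0.5000 -0.7500 +0.5000 -0.5000]
  T[1,:] = [+0.0000 -0.2500 -0.3750 -1.0000 -0.2500]
  T[2,:] = [+0.0000 +0.3500 -0.6750 -0.4000 -1.0500]
  T[3,:] = [+0.0000 -0.3400 +0.2700 -0.9400 +0.2200]
  T[4,:] = [+0.0000 -0.0333 +0.6000 +0.7167 +0.2667]
|eigenvalues of T|: 1.3420, 0.7374, 0.7374, 0.1233, 0.0000.
spectral radius ρ = 1.3420; 1.3420 > 1 ⇒ diverges.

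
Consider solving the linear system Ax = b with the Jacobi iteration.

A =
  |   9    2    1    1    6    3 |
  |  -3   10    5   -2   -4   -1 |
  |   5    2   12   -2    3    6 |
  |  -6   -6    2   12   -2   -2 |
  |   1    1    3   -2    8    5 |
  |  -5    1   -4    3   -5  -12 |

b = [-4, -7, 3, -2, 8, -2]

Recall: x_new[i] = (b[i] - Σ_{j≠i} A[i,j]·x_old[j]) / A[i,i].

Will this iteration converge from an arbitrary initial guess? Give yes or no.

no

Split A = D + L + U, D = diag(9, 10, 12, 12, 8, -12).
Jacobi T = -D⁻¹(L+U): T[2,3] = -(-2)/(12) = +0.1667; T[2,2] = 0.
  T[0,:] = [+0.0000, -0.2222, -0.1111, -0.1111, -0.6667, -0.3333]
  T[1,:] = [+0.3000, +0.0000, -0.5000, +0.2000, +0.4000, +0.1000]
  T[2,:] = [-0.4167, -0.1667, +0.0000, +0.1667, -0.2500, -0.5000]
  T[3,:] = [+0.5000, +0.5000, -0.1667, +0.0000, +0.1667, +0.1667]
  T[4,:] = [-0.1250, -0.1250, -0.3750, +0.2500, +0.0000, -0.6250]
  T[5,:] = [-0.4167, +0.0833, -0.3333, +0.2500, -0.4167, +0.0000]
moduli |λ_i(T)| = 1.1990, 0.6358, 0.6358, 0.5948, 0.2722, 0.0591.
spectral radius ρ = 1.1990; 1.1990 > 1 ⇒ diverges.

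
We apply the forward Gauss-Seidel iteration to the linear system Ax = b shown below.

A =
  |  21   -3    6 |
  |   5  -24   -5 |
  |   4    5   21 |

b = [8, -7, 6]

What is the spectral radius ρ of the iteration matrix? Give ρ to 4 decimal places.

Diagonal D = diag(21, -24, 21); L, U strict lower/upper.
T_GS = -(D+L)⁻¹U: row 0 first, T[0,1] = -(-3)/(21) = +0.1429; later rows by forward substitution.
  T[0,:] = [+0.0000, +0.1429, -0.2857]
  T[1,:] = [+0.0000, +0.0298, -0.2679]
  T[2,:] = [+0.0000, -0.0343, +0.1182]
|roots of det(T-λI)|: 0.1795, 0.0316, 0.0000.
spectral radius ρ = 0.1795; 0.1795 < 1, so it converges for any x₀.

0.1795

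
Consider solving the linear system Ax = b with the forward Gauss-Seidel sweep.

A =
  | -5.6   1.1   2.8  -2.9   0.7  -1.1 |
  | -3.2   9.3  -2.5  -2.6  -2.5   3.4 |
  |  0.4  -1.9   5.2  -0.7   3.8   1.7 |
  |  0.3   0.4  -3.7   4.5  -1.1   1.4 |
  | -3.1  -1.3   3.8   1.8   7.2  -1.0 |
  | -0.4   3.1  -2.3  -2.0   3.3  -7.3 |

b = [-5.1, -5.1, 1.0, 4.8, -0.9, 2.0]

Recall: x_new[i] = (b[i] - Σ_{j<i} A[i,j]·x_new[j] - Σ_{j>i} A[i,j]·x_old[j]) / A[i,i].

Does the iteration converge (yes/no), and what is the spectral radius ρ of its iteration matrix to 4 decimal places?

yes, ρ = 0.8363

Write A = D+L+U with D = diag(-5.6, 9.3, 5.2, 4.5, 7.2, -7.3).
Gauss-Seidel: T = -(D+L)⁻¹U, row 0 first, T[0,5] = -(-1.1)/(-5.6) = -0.1964; later rows by forward substitution.
  T[0,:] = [+0.0000 +0.1964 +0.5000 -0.5179 +0.1250 -0.1964]
  T[1,:] = [+0.0000 +0.0676 +0.4409 +0.1014 +0.3118 -0.4332]
  T[2,:] = [+0.0000 +0.0096 +0.1226 +0.2115 -0.6264 -0.4701]
  T[3,:] = [+0.0000 -0.0112 +0.0283 +0.1994 -0.3067 -0.6460]
  T[4,:] = [+0.0000 +0.0945 +0.2231 -0.3661 +0.5174 +0.3857]
  T[5,:] = [+0.0000 +0.0607 +0.2143 -0.2154 +0.6409 +0.3263]
|roots of det(T-λI)|: 0.8363, 0.5570, 0.1743, 0.1743, 0.0009, 0.0000.
ρ(T) = max|λ| = 0.8363; 0.8363 < 1: convergent.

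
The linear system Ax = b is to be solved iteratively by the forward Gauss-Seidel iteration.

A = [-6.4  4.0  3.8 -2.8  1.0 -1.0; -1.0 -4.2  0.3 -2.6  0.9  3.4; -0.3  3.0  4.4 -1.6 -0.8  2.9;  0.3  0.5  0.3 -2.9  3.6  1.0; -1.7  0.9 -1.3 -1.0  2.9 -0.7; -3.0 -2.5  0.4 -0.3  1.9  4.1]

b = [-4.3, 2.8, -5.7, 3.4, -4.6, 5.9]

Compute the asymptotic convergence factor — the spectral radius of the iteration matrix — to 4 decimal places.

1.2990

Split A = D + L + U, D = diag(-6.4, -4.2, 4.4, -2.9, 2.9, 4.1).
Gauss-Seidel: T = -(D+L)⁻¹U, row 0 first, T[0,3] = -(-2.8)/(-6.4) = -0.4375; later rows by forward substitution.
  T[0,:] = [+0.0000  +0.6250  +0.5938  -0.4375  +0.1562  -0.1562]
  T[1,:] = [+0.0000  -0.1488  -0.0699  -0.5149  +0.1771  +0.8467]
  T[2,:] = [+0.0000  +0.1441  +0.0882  +0.6849  +0.0717  -1.2471]
  T[3,:] = [+0.0000  +0.0539  +0.0585  -0.0632  +1.2955  +0.3456]
  T[4,:] = [+0.0000  +0.4957  +0.4295  +0.1885  +0.5155  -0.5528]
  T[5,:] = [+0.0000  +0.1267  +0.1885  -0.7929  +0.0712  +0.8051]
|roots of det(T-λI)|: 1.2990, 0.6884, 0.6884, 0.1986, 0.0291, 0.0000.
spectral radius ρ = 1.2990; 1.2990 > 1 ⇒ diverges.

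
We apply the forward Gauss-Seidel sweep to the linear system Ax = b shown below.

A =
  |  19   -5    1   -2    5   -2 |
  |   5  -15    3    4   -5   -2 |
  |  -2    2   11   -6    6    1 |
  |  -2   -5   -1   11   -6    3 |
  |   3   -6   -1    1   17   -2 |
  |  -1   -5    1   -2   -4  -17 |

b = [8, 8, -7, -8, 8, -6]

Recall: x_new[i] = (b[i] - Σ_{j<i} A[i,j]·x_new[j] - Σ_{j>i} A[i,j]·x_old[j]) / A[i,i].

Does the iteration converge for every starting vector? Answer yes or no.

yes

Write A = D+L+U with D = diag(19, -15, 11, 11, 17, -17).
GS T = -(D+L)⁻¹U: row 0 first, T[0,2] = -(1)/(19) = -0.0526; later rows by forward substitution.
  T[0,:] = [+0.0000  +0.2632  -0.0526  +0.1053  -0.2632  +0.1053]
  T[1,:] = [+0.0000  +0.0877  +0.1825  +0.3018  -0.4211  -0.0982]
  T[2,:] = [+0.0000  +0.0319  -0.0427  +0.5097  -0.5167  -0.0539]
  T[3,:] = [+0.0000  +0.0906  +0.0695  +0.2026  +0.2592  -0.3031]
  T[4,:] = [+0.0000  -0.0189  +0.0671  +0.1060  -0.1478  +0.0791]
  T[5,:] = [+0.0000  -0.0456  -0.0770  -0.1137  +0.1132  +0.0366]
|roots of det(T-λI)|: 0.5220, 0.3067, 0.3067, 0.1053, 0.0210, 0.0000.
ρ(T) = max|λ| = 0.5220; 0.5220 < 1: convergent.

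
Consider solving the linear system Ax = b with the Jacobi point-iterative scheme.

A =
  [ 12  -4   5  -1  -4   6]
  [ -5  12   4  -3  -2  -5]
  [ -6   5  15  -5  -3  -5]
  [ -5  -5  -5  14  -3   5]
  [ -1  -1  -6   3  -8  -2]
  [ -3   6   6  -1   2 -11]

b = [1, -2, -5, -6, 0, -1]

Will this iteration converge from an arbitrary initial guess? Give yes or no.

Let D = diag(12, 12, 15, 14, -8, -11); L, U the strict triangles.
T_J = -D⁻¹(L+U): T[3,2] = -(-5)/(14) = +0.3571; T[3,3] = 0.
  T[0,:] = [+0.0000 +0.3333 -0.4167 +0.0833 +0.3333 -0.5000]
  T[1,:] = [+0.4167 +0.0000 -0.3333 +0.2500 +0.1667 +0.4167]
  T[2,:] = [+0.4000 -0.3333 +0.0000 +0.3333 +0.2000 +0.3333]
  T[3,:] = [+0.3571 +0.3571 +0.3571 +0.0000 +0.2143 -0.3571]
  T[4,:] = [-0.1250 -0.1250 -0.7500 +0.3750 +0.0000 -0.2500]
  T[5,:] = [-0.2727 +0.5455 +0.5455 -0.0909 +0.1818 +0.0000]
eigenvalue magnitudes: 1.1829, 0.6827, 0.6827, 0.3929, 0.3262, 0.3262.
spectral radius ρ = 1.1829; 1.1829 > 1: divergent.

no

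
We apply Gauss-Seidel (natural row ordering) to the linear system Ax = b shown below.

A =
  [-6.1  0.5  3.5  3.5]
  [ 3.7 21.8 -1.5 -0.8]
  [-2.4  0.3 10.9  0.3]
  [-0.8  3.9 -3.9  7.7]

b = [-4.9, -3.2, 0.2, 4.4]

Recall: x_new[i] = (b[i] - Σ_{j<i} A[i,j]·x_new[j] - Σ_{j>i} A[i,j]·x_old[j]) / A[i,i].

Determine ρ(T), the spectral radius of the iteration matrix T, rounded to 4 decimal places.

Write A = D+L+U with D = diag(-6.1, 21.8, 10.9, 7.7).
T_GS = -(D+L)⁻¹U: row 0 first, T[0,3] = -(3.5)/(-6.1) = +0.5738; later rows by forward substitution.
  T[0,:] = [+0.0000 +0.0820 +0.5738 +0.5738]
  T[1,:] = [+0.0000 -0.0139 -0.0286 -0.0607]
  T[2,:] = [+0.0000 +0.0184 +0.1271 +0.1005]
  T[3,:] = [+0.0000 +0.0249 +0.1385 +0.1412]
|λ(T)| sorted: 0.2446, 0.0144, 0.0046, 0.0000.
ρ(T) = max|λ| = 0.2446; 0.2446 < 1 ⇒ converges.

0.2446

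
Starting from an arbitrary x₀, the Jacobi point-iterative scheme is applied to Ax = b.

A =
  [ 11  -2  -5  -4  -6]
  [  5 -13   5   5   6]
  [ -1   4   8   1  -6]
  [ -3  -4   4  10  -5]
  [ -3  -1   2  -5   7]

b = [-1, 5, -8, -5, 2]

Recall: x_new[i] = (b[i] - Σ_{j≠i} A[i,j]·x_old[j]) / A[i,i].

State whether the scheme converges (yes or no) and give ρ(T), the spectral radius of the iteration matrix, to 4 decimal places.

no, ρ = 1.1989

Split A = D + L + U, D = diag(11, -13, 8, 10, 7).
Jacobi: T = -D⁻¹(L+U), T[4,3] = -(-5)/(7) = +0.7143; T[4,4] = 0.
  T[0,:] = [+0.0000, +0.1818, +0.4545, +0.3636, +0.5455]
  T[1,:] = [+0.3846, +0.0000, +0.3846, +0.3846, +0.4615]
  T[2,:] = [+0.1250, -0.5000, +0.0000, -0.1250, +0.7500]
  T[3,:] = [+0.3000, +0.4000, -0.4000, +0.0000, +0.5000]
  T[4,:] = [+0.4286, +0.1429, -0.2857, +0.7143, +0.0000]
|eigenvalues of T|: 1.1989, 0.7033, 0.5971, 0.5971, 0.3858.
spectral radius ρ = 1.1989; 1.1989 > 1: divergent.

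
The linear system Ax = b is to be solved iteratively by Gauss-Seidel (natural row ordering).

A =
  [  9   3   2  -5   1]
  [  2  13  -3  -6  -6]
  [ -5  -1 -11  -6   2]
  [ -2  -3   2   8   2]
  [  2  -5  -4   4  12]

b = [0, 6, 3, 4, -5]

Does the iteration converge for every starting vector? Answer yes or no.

yes

Diagonal D = diag(9, 13, -11, 8, 12); L, U strict lower/upper.
GS T = -(D+L)⁻¹U: row 0 first, T[0,2] = -(2)/(9) = -0.2222; later rows by forward substitution.
  T[0,:] = [+0.0000  -0.3333  -0.2222  +0.5556  -0.1111]
  T[1,:] = [+0.0000  +0.0513  +0.2650  +0.3761  +0.4786]
  T[2,:] = [+0.0000  +0.1469  +0.0769  -0.8322  +0.1888]
  T[3,:] = [+0.0000  -0.1008  +0.0246  +0.4880  -0.1455]
  T[4,:] = [+0.0000  +0.1595  +0.1649  -0.3759  +0.3294]
|eigenvalues of T|: 0.8228, 0.1907, 0.1907, 0.0584, 0.0000.
spectral radius ρ = 0.8228; 0.8228 < 1, so it converges for any x₀.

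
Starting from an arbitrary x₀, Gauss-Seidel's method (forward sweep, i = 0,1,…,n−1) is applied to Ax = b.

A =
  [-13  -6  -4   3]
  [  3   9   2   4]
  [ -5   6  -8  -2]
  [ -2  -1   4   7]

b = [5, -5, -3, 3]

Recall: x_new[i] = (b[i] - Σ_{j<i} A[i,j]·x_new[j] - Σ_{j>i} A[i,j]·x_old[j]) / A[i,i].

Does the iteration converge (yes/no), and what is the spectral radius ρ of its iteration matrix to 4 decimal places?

A = D + L + U where D = diag(-13, 9, -8, 7).
Gauss-Seidel: T = -(D+L)⁻¹U, row 0 first, T[0,1] = -(-6)/(-13) = -0.4615; later rows by forward substitution.
  T[0,:] = [+0.0000 -0.4615 -0.3077 +0.2308]
  T[1,:] = [+0.0000 +0.1538 -0.1197 -0.5214]
  T[2,:] = [+0.0000 +0.4038 +0.1026 -0.7853]
  T[3,:] = [+0.0000 -0.3407 -0.1636 +0.4402]
|eigenvalues of T|: 0.8399, 0.1894, 0.0461, 0.0000.
ρ = 0.8399; 0.8399 < 1: convergent.

yes, ρ = 0.8399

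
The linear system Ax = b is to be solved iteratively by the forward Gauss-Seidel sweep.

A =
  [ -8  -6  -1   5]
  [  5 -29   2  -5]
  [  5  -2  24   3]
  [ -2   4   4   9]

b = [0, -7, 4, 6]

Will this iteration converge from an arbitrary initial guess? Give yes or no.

Let D = diag(-8, -29, 24, 9); L, U the strict triangles.
Gauss-Seidel: T = -(D+L)⁻¹U, row 0 first, T[0,1] = -(-6)/(-8) = -0.7500; later rows by forward substitution.
  T[0,:] = [+0.0000, -0.7500, -0.1250, +0.6250]
  T[1,:] = [+0.0000, -0.1293, +0.0474, -0.0647]
  T[2,:] = [+0.0000, +0.1455, +0.0300, -0.2606]
  T[3,:] = [+0.0000, -0.1739, -0.0622, +0.2834]
moduli |λ_i(T)| = 0.3726, 0.1651, 0.0234, 0.0000.
spectral radius ρ = 0.3726; 0.3726 < 1, so it converges for any x₀.

yes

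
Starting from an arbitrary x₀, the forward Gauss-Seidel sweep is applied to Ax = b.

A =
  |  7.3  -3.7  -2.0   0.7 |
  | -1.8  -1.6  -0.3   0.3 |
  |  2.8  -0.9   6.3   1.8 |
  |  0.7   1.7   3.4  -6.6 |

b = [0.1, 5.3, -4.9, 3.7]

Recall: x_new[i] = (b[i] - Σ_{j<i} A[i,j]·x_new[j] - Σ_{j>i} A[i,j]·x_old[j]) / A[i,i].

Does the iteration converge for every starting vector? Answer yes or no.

yes

Let D = diag(7.3, -1.6, 6.3, -6.6); L, U the strict triangles.
GS T = -(D+L)⁻¹U: row 0 first, T[0,3] = -(0.7)/(7.3) = -0.0959; later rows by forward substitution.
  T[0,:] = [+0.0000, +0.5068, +0.2740, -0.0959]
  T[1,:] = [+0.0000, -0.5702, -0.4957, +0.2954]
  T[2,:] = [+0.0000, -0.3067, -0.1926, -0.2009]
  T[3,:] = [+0.0000, -0.2511, -0.1978, -0.0376]
|λ(T)| sorted: 0.7683, 0.0793, 0.0473, 0.0000.
ρ = 0.7683; 0.7683 < 1 ⇒ converges.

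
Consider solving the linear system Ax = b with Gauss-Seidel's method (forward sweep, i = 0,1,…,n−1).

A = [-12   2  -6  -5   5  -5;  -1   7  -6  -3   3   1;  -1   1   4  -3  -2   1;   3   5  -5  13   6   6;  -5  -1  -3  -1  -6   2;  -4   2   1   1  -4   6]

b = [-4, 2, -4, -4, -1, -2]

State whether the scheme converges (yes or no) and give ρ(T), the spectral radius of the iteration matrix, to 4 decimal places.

A = D + L + U where D = diag(-12, 7, 4, 13, -6, 6).
Gauss-Seidel: T = -(D+L)⁻¹U, row 0 first, T[0,3] = -(-5)/(-12) = -0.4167; later rows by forward substitution.
  T[0,:] = [+0.0000  +0.1667  -0.5000  -0.4167  +0.4167  -0.4167]
  T[1,:] = [+0.0000  +0.0238  +0.7857  +0.3690  -0.3690  -0.2024]
  T[2,:] = [+0.0000  +0.0357  -0.3214  +0.5536  +0.6964  -0.3036]
  T[3,:] = [+0.0000  -0.0339  -0.3104  +0.1671  -0.1479  -0.4043]
  T[4,:] = [+0.0000  -0.1551  +0.4982  -0.0189  -0.6093  +0.9335]
  T[5,:] = [+0.0000  -0.0005  -0.1578  -0.5335  -0.0968  +0.5300]
|eigenvalues of T|: 1.1824, 0.8283, 0.4816, 0.4816, 0.0484, 0.0000.
spectral radius ρ = 1.1824; 1.1824 > 1 ⇒ diverges.

no, ρ = 1.1824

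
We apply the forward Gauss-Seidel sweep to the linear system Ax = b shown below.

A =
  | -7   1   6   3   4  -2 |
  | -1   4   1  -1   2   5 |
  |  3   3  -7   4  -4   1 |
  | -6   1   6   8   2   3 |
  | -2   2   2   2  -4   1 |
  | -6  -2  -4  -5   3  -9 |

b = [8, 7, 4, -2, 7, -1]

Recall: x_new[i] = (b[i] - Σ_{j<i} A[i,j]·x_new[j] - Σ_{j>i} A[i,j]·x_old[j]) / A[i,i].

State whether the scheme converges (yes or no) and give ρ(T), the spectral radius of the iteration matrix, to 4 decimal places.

A = D + L + U where D = diag(-7, 4, -7, 8, -4, -9).
T_GS = -(D+L)⁻¹U: row 0 first, T[0,3] = -(3)/(-7) = +0.4286; later rows by forward substitution.
  T[0,:] = [+0.0000  +0.1429  +0.8571  +0.4286  +0.5714  -0.2857]
  T[1,:] = [+0.0000  +0.0357  -0.0357  +0.3571  -0.3571  -1.3214]
  T[2,:] = [+0.0000  +0.0765  +0.3520  +0.9082  -0.4796  -0.5459]
  T[3,:] = [+0.0000  +0.0453  +0.3833  -0.4043  +0.5829  -0.0147]
  T[4,:] = [+0.0000  +0.0073  -0.0788  +0.2162  -0.4126  -0.5482]
  T[5,:] = [+0.0000  -0.1599  -0.9591  -0.4720  -0.5498  +0.5522]
|eigenvalues of T|: 1.5202, 1.2271, 0.2597, 0.1061, 0.0165, 0.0000.
ρ(T) = max|λ| = 1.5202; 1.5202 > 1 ⇒ diverges.

no, ρ = 1.5202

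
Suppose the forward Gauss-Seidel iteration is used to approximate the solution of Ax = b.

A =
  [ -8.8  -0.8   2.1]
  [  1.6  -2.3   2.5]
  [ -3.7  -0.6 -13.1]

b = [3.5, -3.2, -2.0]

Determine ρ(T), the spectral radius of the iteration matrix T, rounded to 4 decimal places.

Write A = D+L+U with D = diag(-8.8, -2.3, -13.1).
T_GS = -(D+L)⁻¹U: row 0 first, T[0,2] = -(2.1)/(-8.8) = +0.2386; later rows by forward substitution.
  T[0,:] = [+0.0000 -0.0909 +0.2386]
  T[1,:] = [+0.0000 -0.0632 +1.2530]
  T[2,:] = [+0.0000 +0.0286 -0.1248]
|λ(T)| sorted: 0.2857, 0.0977, 0.0000.
ρ = 0.2857; 0.2857 < 1 ⇒ converges.

0.2857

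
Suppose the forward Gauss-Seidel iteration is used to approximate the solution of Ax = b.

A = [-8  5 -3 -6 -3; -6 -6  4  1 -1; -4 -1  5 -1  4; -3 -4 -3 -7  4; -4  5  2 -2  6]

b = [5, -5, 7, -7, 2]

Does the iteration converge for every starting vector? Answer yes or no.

Split A = D + L + U, D = diag(-8, -6, 5, -7, 6).
T_GS = -(D+L)⁻¹U: row 0 first, T[0,2] = -(-3)/(-8) = -0.3750; later rows by forward substitution.
  T[0,:] = [+0.0000 +0.6250 -0.3750 -0.7500 -0.3750]
  T[1,:] = [+0.0000 -0.6250 +1.0417 +0.9167 +0.2083]
  T[2,:] = [+0.0000 +0.3750 -0.0917 -0.2167 -1.0583]
  T[3,:] = [+0.0000 -0.0714 -0.3952 -0.1095 +1.0667]
  T[4,:] = [+0.0000 +0.7887 -1.2192 -1.2282 +0.2847]
moduli |λ_i(T)| = 1.3235, 0.5731, 0.5731, 0.0730, 0.0000.
ρ = 1.3235; 1.3235 > 1: divergent.

no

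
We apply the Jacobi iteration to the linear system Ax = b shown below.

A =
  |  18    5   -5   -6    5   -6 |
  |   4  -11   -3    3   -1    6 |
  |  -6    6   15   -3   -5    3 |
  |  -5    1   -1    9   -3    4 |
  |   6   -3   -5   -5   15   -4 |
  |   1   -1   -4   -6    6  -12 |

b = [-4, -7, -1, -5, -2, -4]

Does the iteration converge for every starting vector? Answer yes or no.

no

A = D + L + U where D = diag(18, -11, 15, 9, 15, -12).
Jacobi: T = -D⁻¹(L+U), T[2,3] = -(-3)/(15) = +0.2000; T[2,2] = 0.
  T[0,:] = [+0.0000  -0.2778  +0.2778  +0.3333  -0.2778  +0.3333]
  T[1,:] = [+0.3636  +0.0000  -0.2727  +0.2727  -0.0909  +0.5455]
  T[2,:] = [+0.4000  -0.4000  +0.0000  +0.2000  +0.3333  -0.2000]
  T[3,:] = [+0.5556  -0.1111  +0.1111  +0.0000  +0.3333  -0.4444]
  T[4,:] = [-0.4000  +0.2000  +0.3333  +0.3333  +0.0000  +0.2667]
  T[5,:] = [+0.0833  -0.0833  -0.3333  -0.5000  +0.5000  +0.0000]
|roots of det(T-λI)|: 1.1792, 0.8057, 0.4263, 0.4263, 0.4211, 0.3215.
ρ(T) = max|λ| = 1.1792; 1.1792 > 1: divergent.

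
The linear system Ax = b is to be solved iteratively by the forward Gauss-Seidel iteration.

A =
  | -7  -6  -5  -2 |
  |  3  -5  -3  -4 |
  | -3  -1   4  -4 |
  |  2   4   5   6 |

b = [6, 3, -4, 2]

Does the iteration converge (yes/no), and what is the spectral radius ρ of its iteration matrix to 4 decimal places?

no, ρ = 1.3872

Let D = diag(-7, -5, 4, 6); L, U the strict triangles.
Gauss-Seidel: T = -(D+L)⁻¹U, row 0 first, T[0,1] = -(-6)/(-7) = -0.8571; later rows by forward substitution.
  T[0,:] = [+0.0000 -0.8571 -0.7143 -0.2857]
  T[1,:] = [+0.0000 -0.5143 -1.0286 -0.9714]
  T[2,:] = [+0.0000 -0.7714 -0.7929 +0.5429]
  T[3,:] = [+0.0000 +1.2714 +1.5845 +0.2905]
eigenvalue magnitudes: 1.3872, 0.3515, 0.3515, 0.0000.
ρ = 1.3872; 1.3872 > 1: divergent.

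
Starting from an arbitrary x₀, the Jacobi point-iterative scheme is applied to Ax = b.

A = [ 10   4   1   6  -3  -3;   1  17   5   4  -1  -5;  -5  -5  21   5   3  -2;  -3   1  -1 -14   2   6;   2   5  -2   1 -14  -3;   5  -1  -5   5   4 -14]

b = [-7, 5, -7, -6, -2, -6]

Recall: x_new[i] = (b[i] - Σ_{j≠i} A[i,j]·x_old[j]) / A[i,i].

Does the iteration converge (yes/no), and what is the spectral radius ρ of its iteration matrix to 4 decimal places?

yes, ρ = 0.8298

Split A = D + L + U, D = diag(10, 17, 21, -14, -14, -14).
T_J = -D⁻¹(L+U): T[4,5] = -(-3)/(-14) = -0.2143; T[4,4] = 0.
  T[0,:] = [+0.0000 -0.4000 -0.1000 -0.6000 +0.3000 +0.3000]
  T[1,:] = [-0.0588 +0.0000 -0.2941 -0.2353 +0.0588 +0.2941]
  T[2,:] = [+0.2381 +0.2381 +0.0000 -0.2381 -0.1429 +0.0952]
  T[3,:] = [-0.2143 +0.0714 -0.0714 +0.0000 +0.1429 +0.4286]
  T[4,:] = [+0.1429 +0.3571 -0.1429 +0.0714 +0.0000 -0.2143]
  T[5,:] = [+0.3571 -0.0714 -0.3571 +0.3571 +0.2857 +0.0000]
eigenvalue magnitudes: 0.8298, 0.5105, 0.3873, 0.3873, 0.3194, 0.3194.
spectral radius ρ = 0.8298; 0.8298 < 1 ⇒ converges.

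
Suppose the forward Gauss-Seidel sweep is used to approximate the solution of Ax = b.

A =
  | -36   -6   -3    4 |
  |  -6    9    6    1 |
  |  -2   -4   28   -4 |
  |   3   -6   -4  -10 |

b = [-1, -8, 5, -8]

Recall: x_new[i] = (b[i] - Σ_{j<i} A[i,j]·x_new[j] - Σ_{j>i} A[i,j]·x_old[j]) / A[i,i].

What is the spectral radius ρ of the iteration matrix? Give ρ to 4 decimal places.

0.3797

Write A = D+L+U with D = diag(-36, 9, 28, -10).
GS T = -(D+L)⁻¹U: row 0 first, T[0,3] = -(4)/(-36) = +0.1111; later rows by forward substitution.
  T[0,:] = [+0.0000 -0.1667 -0.0833 +0.1111]
  T[1,:] = [+0.0000 -0.1111 -0.7222 -0.0370]
  T[2,:] = [+0.0000 -0.0278 -0.1091 +0.1455]
  T[3,:] = [+0.0000 +0.0278 +0.4520 -0.0026]
|λ(T)| sorted: 0.3797, 0.2151, 0.0583, 0.0000.
ρ = 0.3797; 0.3797 < 1 ⇒ converges.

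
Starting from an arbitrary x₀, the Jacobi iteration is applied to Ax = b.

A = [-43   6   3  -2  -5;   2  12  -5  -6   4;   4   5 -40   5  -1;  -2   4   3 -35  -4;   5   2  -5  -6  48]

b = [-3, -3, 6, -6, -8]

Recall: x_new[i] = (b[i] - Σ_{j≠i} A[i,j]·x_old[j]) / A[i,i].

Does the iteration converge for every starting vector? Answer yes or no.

yes

Write A = D+L+U with D = diag(-43, 12, -40, -35, 48).
T_J = -D⁻¹(L+U): T[1,0] = -(2)/(12) = -0.1667; T[1,1] = 0.
  T[0,:] = [+0.0000, +0.1395, +0.0698, -0.0465, -0.1163]
  T[1,:] = [-0.1667, +0.0000, +0.4167, +0.5000, -0.3333]
  T[2,:] = [+0.1000, +0.1250, +0.0000, +0.1250, -0.0250]
  T[3,:] = [-0.0571, +0.1143, +0.0857, +0.0000, -0.1143]
  T[4,:] = [-0.1042, -0.0417, +0.1042, +0.1250, +0.0000]
|λ(T)| sorted: 0.3505, 0.2284, 0.2284, 0.0689, 0.0350.
ρ = 0.3505; 0.3505 < 1, so it converges for any x₀.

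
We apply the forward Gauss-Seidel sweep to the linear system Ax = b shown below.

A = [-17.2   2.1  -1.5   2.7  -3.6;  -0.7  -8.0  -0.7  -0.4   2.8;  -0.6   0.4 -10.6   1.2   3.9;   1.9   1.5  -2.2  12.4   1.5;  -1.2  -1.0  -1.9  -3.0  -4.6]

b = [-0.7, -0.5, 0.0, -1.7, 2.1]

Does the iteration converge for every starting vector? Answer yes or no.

Write A = D+L+U with D = diag(-17.2, -8, -10.6, 12.4, -4.6).
T_GS = -(D+L)⁻¹U: row 0 first, T[0,2] = -(-1.5)/(-17.2) = -0.0872; later rows by forward substitution.
  T[0,:] = [+0.0000, +0.1221, -0.0872, +0.1570, -0.2093]
  T[1,:] = [+0.0000, -0.0107, -0.0799, -0.0637, +0.3683]
  T[2,:] = [+0.0000, -0.0073, +0.0019, +0.1019, +0.3937]
  T[3,:] = [+0.0000, -0.0187, +0.0234, +0.0017, -0.0636]
  T[4,:] = [+0.0000, -0.0143, +0.0241, -0.0703, -0.1466]
|roots of det(T-λI)|: 0.1838, 0.0804, 0.0771, 0.0335, 0.0000.
spectral radius ρ = 0.1838; 0.1838 < 1, so it converges for any x₀.

yes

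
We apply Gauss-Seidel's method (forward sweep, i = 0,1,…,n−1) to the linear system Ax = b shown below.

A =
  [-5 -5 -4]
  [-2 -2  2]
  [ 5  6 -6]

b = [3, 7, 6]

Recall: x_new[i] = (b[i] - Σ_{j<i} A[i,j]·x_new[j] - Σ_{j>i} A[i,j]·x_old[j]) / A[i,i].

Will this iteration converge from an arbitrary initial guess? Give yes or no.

A = D + L + U where D = diag(-5, -2, -6).
Gauss-Seidel: T = -(D+L)⁻¹U, row 0 first, T[0,1] = -(-5)/(-5) = -1.0000; later rows by forward substitution.
  T[0,:] = [+0.0000 -1.0000 -0.8000]
  T[1,:] = [+0.0000 +1.0000 +1.8000]
  T[2,:] = [+0.0000 +0.1667 +1.1333]
|λ(T)| sorted: 1.6184, 0.5149, 0.0000.
ρ(T) = max|λ| = 1.6184; 1.6184 > 1: divergent.

no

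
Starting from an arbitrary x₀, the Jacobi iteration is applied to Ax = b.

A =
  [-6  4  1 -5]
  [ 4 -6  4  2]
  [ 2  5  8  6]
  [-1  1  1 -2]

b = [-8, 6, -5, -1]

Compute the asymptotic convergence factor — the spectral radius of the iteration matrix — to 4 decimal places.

1.1667

Write A = D+L+U with D = diag(-6, -6, 8, -2).
Jacobi: T = -D⁻¹(L+U), T[2,0] = -(2)/(8) = -0.2500; T[2,2] = 0.
  T[0,:] = [+0.0000, +0.6667, +0.1667, -0.8333]
  T[1,:] = [+0.6667, +0.0000, +0.6667, +0.3333]
  T[2,:] = [-0.2500, -0.6250, +0.0000, -0.7500]
  T[3,:] = [-0.5000, +0.5000, +0.5000, +0.0000]
|eigenvalues of T|: 1.1667, 0.9187, 0.9187, 0.7159.
ρ = 1.1667; 1.1667 > 1: divergent.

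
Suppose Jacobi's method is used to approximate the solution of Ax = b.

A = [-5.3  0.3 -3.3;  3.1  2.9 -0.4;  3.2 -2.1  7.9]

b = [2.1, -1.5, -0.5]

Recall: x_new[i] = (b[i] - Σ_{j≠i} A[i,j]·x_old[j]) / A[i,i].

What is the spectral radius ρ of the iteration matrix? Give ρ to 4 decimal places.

0.6923

Split A = D + L + U, D = diag(-5.3, 2.9, 7.9).
Jacobi: T = -D⁻¹(L+U), T[0,1] = -(0.3)/(-5.3) = +0.0566; T[0,0] = 0.
  T[0,:] = [+0.0000  +0.0566  -0.6226]
  T[1,:] = [-1.0690  +0.0000  +0.1379]
  T[2,:] = [-0.4051  +0.2658  +0.0000]
|λ(T)| sorted: 0.6923, 0.5010, 0.5010.
ρ(T) = max|λ| = 0.6923; 0.6923 < 1 ⇒ converges.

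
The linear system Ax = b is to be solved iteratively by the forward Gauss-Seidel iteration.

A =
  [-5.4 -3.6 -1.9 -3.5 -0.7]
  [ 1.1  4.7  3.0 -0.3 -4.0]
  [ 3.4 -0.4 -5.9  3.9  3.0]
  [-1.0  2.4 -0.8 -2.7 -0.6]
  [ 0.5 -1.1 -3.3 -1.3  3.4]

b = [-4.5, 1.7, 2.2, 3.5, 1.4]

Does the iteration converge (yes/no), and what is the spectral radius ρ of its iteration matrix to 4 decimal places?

no, ρ = 1.2731

Split A = D + L + U, D = diag(-5.4, 4.7, -5.9, -2.7, 3.4).
GS T = -(D+L)⁻¹U: row 0 first, T[0,2] = -(-1.9)/(-5.4) = -0.3519; later rows by forward substitution.
  T[0,:] = [+0.0000 -0.6667 -0.3519 -0.6481 -0.1296]
  T[1,:] = [+0.0000 +0.1560 -0.5559 +0.2155 +0.8814]
  T[2,:] = [+0.0000 -0.3948 -0.1651 +0.2729 +0.3740]
  T[3,:] = [+0.0000 +0.5026 -0.3150 +0.3508 +0.4984]
  T[4,:] = [+0.0000 -0.0425 -0.4088 +0.5640 +0.8578]
eigenvalue magnitudes: 1.2731, 0.2050, 0.2050, 0.1717, 0.0000.
spectral radius ρ = 1.2731; 1.2731 > 1, so it fails to converge.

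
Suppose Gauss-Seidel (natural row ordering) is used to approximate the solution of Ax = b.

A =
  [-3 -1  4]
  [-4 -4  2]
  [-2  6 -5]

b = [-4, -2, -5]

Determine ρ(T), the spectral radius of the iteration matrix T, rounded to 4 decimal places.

Let D = diag(-3, -4, -5); L, U the strict triangles.
T_GS = -(D+L)⁻¹U: row 0 first, T[0,1] = -(-1)/(-3) = -0.3333; later rows by forward substitution.
  T[0,:] = [+0.0000  -0.3333  +1.3333]
  T[1,:] = [+0.0000  +0.3333  -0.8333]
  T[2,:] = [+0.0000  +0.5333  -1.5333]
|roots of det(T-λI)|: 1.2532, 0.0532, 0.0000.
ρ = 1.2532; 1.2532 > 1, so it fails to converge.

1.2532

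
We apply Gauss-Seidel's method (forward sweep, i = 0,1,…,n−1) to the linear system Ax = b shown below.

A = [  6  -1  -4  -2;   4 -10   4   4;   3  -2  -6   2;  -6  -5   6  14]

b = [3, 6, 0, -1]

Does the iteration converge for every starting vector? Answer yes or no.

yes

Let D = diag(6, -10, -6, 14); L, U the strict triangles.
GS T = -(D+L)⁻¹U: row 0 first, T[0,2] = -(-4)/(6) = +0.6667; later rows by forward substitution.
  T[0,:] = [+0.0000 +0.1667 +0.6667 +0.3333]
  T[1,:] = [+0.0000 +0.0667 +0.6667 +0.5333]
  T[2,:] = [+0.0000 +0.0611 +0.1111 +0.3222]
  T[3,:] = [+0.0000 +0.0690 +0.4762 +0.1952]
eigenvalue magnitudes: 0.6742, 0.2430, 0.0581, 0.0000.
ρ = 0.6742; 0.6742 < 1 ⇒ converges.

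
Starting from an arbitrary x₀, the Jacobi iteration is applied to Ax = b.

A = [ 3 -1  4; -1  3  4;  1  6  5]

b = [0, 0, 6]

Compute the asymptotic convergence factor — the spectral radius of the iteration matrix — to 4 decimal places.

1.5431

Write A = D+L+U with D = diag(3, 3, 5).
T_J = -D⁻¹(L+U): T[0,2] = -(4)/(3) = -1.3333; T[0,0] = 0.
  T[0,:] = [+0.0000 +0.3333 -1.3333]
  T[1,:] = [+0.3333 +0.0000 -1.3333]
  T[2,:] = [-0.2000 -1.2000 +0.0000]
|roots of det(T-λI)|: 1.5431, 1.2097, 0.3333.
spectral radius ρ = 1.5431; 1.5431 > 1: divergent.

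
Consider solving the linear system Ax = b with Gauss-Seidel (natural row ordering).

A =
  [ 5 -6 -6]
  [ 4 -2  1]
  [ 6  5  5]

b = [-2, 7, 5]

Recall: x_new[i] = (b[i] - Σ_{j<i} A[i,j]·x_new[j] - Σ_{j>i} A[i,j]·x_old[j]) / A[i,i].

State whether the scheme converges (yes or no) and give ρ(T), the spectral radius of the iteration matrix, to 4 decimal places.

no, ρ = 1.4400

Write A = D+L+U with D = diag(5, -2, 5).
T_GS = -(D+L)⁻¹U: row 0 first, T[0,2] = -(-6)/(5) = +1.2000; later rows by forward substitution.
  T[0,:] = [+0.0000  +1.2000  +1.2000]
  T[1,:] = [+0.0000  +2.4000  +2.9000]
  T[2,:] = [+0.0000  -3.8400  -4.3400]
eigenvalue magnitudes: 1.4400, 0.5000, 0.0000.
spectral radius ρ = 1.4400; 1.4400 > 1 ⇒ diverges.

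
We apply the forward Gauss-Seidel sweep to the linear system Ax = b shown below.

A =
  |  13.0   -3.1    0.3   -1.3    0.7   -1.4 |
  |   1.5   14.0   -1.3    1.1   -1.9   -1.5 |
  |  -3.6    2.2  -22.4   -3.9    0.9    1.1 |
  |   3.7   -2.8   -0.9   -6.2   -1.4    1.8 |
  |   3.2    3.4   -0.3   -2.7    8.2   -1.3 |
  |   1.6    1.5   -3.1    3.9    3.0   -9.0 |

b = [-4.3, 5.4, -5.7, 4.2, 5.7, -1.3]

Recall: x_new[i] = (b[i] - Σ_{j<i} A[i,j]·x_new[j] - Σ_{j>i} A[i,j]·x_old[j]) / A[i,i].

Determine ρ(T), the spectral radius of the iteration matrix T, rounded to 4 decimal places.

Let D = diag(13, 14, -22.4, -6.2, 8.2, -9); L, U the strict triangles.
GS T = -(D+L)⁻¹U: row 0 first, T[0,3] = -(-1.3)/(13) = +0.1000; later rows by forward substitution.
  T[0,:] = [+0.0000, +0.2385, -0.0231, +0.1000, -0.0538, +0.1077]
  T[1,:] = [+0.0000, -0.0255, +0.0953, -0.0893, +0.1415, +0.0956]
  T[2,:] = [+0.0000, -0.0408, +0.0131, -0.1989, +0.0627, +0.0412]
  T[3,:] = [+0.0000, +0.1598, -0.0587, +0.1289, -0.3309, +0.3054]
  T[4,:] = [+0.0000, -0.0314, -0.0494, +0.0332, -0.1443, +0.1789]
  T[5,:] = [+0.0000, +0.1110, -0.0346, +0.1383, -0.1991, +0.2129]
|λ(T)| sorted: 0.2798, 0.1220, 0.1220, 0.0950, 0.0620, 0.0000.
ρ(T) = max|λ| = 0.2798; 0.2798 < 1, so it converges for any x₀.

0.2798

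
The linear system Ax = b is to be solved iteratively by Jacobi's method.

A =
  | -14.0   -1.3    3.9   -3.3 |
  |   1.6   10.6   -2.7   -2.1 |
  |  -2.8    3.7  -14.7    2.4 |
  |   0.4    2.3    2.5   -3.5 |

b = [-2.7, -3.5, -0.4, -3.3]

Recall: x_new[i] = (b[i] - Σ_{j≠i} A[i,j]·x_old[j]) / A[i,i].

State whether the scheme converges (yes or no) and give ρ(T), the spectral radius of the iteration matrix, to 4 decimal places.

yes, ρ = 0.6775

A = D + L + U where D = diag(-14, 10.6, -14.7, -3.5).
Jacobi T = -D⁻¹(L+U): T[3,1] = -(2.3)/(-3.5) = +0.6571; T[3,3] = 0.
  T[0,:] = [+0.0000 -0.0929 +0.2786 -0.2357]
  T[1,:] = [-0.1509 +0.0000 +0.2547 +0.1981]
  T[2,:] = [-0.1905 +0.2517 +0.0000 +0.1633]
  T[3,:] = [+0.1143 +0.6571 +0.7143 +0.0000]
|eigenvalues of T|: 0.6775, 0.3186, 0.3186, 0.2915.
spectral radius ρ = 0.6775; 0.6775 < 1: convergent.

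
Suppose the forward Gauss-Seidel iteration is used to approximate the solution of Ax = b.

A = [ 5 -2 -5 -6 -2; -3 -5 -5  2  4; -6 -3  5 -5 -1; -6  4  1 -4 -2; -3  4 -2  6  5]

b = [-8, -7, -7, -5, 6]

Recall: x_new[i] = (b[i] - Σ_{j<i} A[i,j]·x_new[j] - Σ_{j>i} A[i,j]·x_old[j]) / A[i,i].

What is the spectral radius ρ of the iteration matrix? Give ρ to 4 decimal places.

Let D = diag(5, -5, 5, -4, 5); L, U the strict triangles.
T_GS = -(D+L)⁻¹U: row 0 first, T[0,3] = -(-6)/(5) = +1.2000; later rows by forward substitution.
  T[0,:] = [+0.0000 +0.4000 +1.0000 +1.2000 +0.4000]
  T[1,:] = [+0.0000 -0.2400 -1.6000 -0.3200 +0.5600]
  T[2,:] = [+0.0000 +0.3360 +0.2400 +2.2480 +1.0160]
  T[3,:] = [+0.0000 -0.7560 -3.0400 -1.5580 -0.2860]
  T[4,:] = [+0.0000 +1.4736 +5.6240 +3.7448 +0.5416]
|eigenvalues of T|: 1.5067, 1.2146, 1.2146, 0.0540, 0.0000.
ρ(T) = max|λ| = 1.5067; 1.5067 > 1, so it fails to converge.

1.5067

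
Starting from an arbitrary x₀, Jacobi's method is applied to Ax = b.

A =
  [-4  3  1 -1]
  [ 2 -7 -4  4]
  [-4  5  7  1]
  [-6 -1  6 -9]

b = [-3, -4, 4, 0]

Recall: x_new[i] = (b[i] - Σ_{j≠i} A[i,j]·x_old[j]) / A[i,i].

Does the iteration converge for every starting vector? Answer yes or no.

Let D = diag(-4, -7, 7, -9); L, U the strict triangles.
Jacobi: T = -D⁻¹(L+U), T[0,2] = -(1)/(-4) = +0.2500; T[0,0] = 0.
  T[0,:] = [+0.0000 +0.7500 +0.2500 -0.2500]
  T[1,:] = [+0.2857 +0.0000 -0.5714 +0.5714]
  T[2,:] = [+0.5714 -0.7143 +0.0000 -0.1429]
  T[3,:] = [-0.6667 -0.1111 +0.6667 +0.0000]
|roots of det(T-λI)|: 1.2700, 0.7723, 0.7723, 0.2350.
spectral radius ρ = 1.2700; 1.2700 > 1, so it fails to converge.

no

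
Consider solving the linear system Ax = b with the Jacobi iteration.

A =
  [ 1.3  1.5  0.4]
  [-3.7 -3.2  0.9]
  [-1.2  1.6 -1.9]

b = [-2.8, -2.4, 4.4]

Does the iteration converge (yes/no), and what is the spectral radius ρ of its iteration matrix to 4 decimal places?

A = D + L + U where D = diag(1.3, -3.2, -1.9).
Jacobi T = -D⁻¹(L+U): T[2,0] = -(-1.2)/(-1.9) = -0.6316; T[2,2] = 0.
  T[0,:] = [+0.0000  -1.1538  -0.3077]
  T[1,:] = [-1.1562  +0.0000  +0.2812]
  T[2,:] = [-0.6316  +0.8421  +0.0000]
|λ(T)| sorted: 1.4534, 1.1521, 0.3013.
ρ(T) = max|λ| = 1.4534; 1.4534 > 1 ⇒ diverges.

no, ρ = 1.4534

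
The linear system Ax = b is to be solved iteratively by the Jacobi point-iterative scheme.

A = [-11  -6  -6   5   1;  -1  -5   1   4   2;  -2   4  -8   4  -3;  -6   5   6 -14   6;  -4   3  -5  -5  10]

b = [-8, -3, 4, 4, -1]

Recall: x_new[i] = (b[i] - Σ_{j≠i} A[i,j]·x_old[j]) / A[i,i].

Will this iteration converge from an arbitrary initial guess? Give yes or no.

no

Split A = D + L + U, D = diag(-11, -5, -8, -14, 10).
Jacobi: T = -D⁻¹(L+U), T[1,0] = -(-1)/(-5) = -0.2000; T[1,1] = 0.
  T[0,:] = [+0.0000  -0.5455  -0.5455  +0.4545  +0.0909]
  T[1,:] = [-0.2000  +0.0000  +0.2000  +0.8000  +0.4000]
  T[2,:] = [-0.2500  +0.5000  +0.0000  +0.5000  -0.3750]
  T[3,:] = [-0.4286  +0.3571  +0.4286  +0.0000  +0.4286]
  T[4,:] = [+0.4000  -0.3000  +0.5000  +0.5000  +0.0000]
eigenvalue magnitudes: 1.1450, 0.7303, 0.7303, 0.3058, 0.3058.
ρ(T) = max|λ| = 1.1450; 1.1450 > 1 ⇒ diverges.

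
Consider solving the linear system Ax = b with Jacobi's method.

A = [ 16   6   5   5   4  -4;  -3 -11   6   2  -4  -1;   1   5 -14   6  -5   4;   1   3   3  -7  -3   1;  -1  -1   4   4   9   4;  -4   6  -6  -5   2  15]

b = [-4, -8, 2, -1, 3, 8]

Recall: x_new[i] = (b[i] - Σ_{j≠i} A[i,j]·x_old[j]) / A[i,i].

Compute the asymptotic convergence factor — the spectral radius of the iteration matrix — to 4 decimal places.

1.1390

Write A = D+L+U with D = diag(16, -11, -14, -7, 9, 15).
Jacobi T = -D⁻¹(L+U): T[3,1] = -(3)/(-7) = +0.4286; T[3,3] = 0.
  T[0,:] = [+0.0000  -0.3750  -0.3125  -0.3125  -0.2500  +0.2500]
  T[1,:] = [-0.2727  +0.0000  +0.5455  +0.1818  -0.3636  -0.0909]
  T[2,:] = [+0.0714  +0.3571  +0.0000  +0.4286  -0.3571  +0.2857]
  T[3,:] = [+0.1429  +0.4286  +0.4286  +0.0000  -0.4286  +0.1429]
  T[4,:] = [+0.1111  +0.1111  -0.4444  -0.4444  +0.0000  -0.4444]
  T[5,:] = [+0.2667  -0.4000  +0.4000  +0.3333  -0.1333  +0.0000]
|eigenvalues of T|: 1.1390, 0.6460, 0.6276, 0.5662, 0.5662, 0.3383.
spectral radius ρ = 1.1390; 1.1390 > 1, so it fails to converge.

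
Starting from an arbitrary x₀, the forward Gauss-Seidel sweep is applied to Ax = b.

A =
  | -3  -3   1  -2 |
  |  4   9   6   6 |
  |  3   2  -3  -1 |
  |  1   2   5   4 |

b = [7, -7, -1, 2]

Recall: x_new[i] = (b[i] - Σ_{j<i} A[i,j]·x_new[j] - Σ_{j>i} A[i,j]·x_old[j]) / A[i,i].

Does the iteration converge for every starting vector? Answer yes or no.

Let D = diag(-3, 9, -3, 4); L, U the strict triangles.
GS T = -(D+L)⁻¹U: row 0 first, T[0,2] = -(1)/(-3) = +0.3333; later rows by forward substitution.
  T[0,:] = [+0.0000 -1.0000 +0.3333 -0.6667]
  T[1,:] = [+0.0000 +0.4444 -0.8148 -0.3704]
  T[2,:] = [+0.0000 -0.7037 -0.2099 -1.2469]
  T[3,:] = [+0.0000 +0.9074 +0.5864 +1.9105]
|roots of det(T-λI)|: 1.6515, 0.4119, 0.0817, 0.0000.
spectral radius ρ = 1.6515; 1.6515 > 1: divergent.

no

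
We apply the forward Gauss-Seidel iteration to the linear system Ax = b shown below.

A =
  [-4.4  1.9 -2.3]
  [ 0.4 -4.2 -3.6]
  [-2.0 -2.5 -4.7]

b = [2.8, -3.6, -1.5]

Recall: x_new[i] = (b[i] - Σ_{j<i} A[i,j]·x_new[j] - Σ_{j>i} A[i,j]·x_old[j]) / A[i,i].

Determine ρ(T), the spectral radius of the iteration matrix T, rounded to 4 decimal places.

0.9176

Let D = diag(-4.4, -4.2, -4.7); L, U the strict triangles.
T_GS = -(D+L)⁻¹U: row 0 first, T[0,1] = -(1.9)/(-4.4) = +0.4318; later rows by forward substitution.
  T[0,:] = [+0.0000, +0.4318, -0.5227]
  T[1,:] = [+0.0000, +0.0411, -0.9069]
  T[2,:] = [+0.0000, -0.2056, +0.7048]
moduli |λ_i(T)| = 0.9176, 0.1716, 0.0000.
ρ(T) = max|λ| = 0.9176; 0.9176 < 1 ⇒ converges.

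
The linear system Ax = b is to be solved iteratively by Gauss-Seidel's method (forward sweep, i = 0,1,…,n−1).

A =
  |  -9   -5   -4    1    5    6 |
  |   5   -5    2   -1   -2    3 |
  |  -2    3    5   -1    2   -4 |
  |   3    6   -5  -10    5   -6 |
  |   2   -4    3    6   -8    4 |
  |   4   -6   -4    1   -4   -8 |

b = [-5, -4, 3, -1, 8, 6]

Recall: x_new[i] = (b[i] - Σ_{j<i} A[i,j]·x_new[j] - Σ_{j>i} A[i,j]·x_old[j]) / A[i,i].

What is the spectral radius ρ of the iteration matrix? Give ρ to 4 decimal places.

A = D + L + U where D = diag(-9, -5, 5, -10, -8, -8).
Gauss-Seidel: T = -(D+L)⁻¹U, row 0 first, T[0,1] = -(-5)/(-9) = -0.5556; later rows by forward substitution.
  T[0,:] = [+0.0000  -0.5556  -0.4444  +0.1111  +0.5556  +0.6667]
  T[1,:] = [+0.0000  -0.5556  -0.0444  -0.0889  +0.1556  +1.2667]
  T[2,:] = [+0.0000  +0.1111  -0.1511  +0.2978  -0.2711  +0.3067]
  T[3,:] = [+0.0000  -0.5556  -0.0844  -0.1689  +0.8956  +0.2067]
  T[4,:] = [+0.0000  -0.2361  -0.2089  +0.0572  +0.6311  +0.3033]
  T[5,:] = [+0.0000  +0.1319  -0.0194  -0.0764  +0.0931  -0.8958]
eigenvalue magnitudes: 1.1444, 0.6670, 0.5409, 0.1920, 0.0701, 0.0000.
ρ = 1.1444; 1.1444 > 1, so it fails to converge.

1.1444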